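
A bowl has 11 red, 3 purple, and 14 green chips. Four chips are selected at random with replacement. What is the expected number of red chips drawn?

11/7

By linearity of expectation, E[X] = Σ P(draw i is red); each independent draw has P(red) = 11/28.
E[X] = 4 · 11/28 = 11/7 ≈ 1.5714.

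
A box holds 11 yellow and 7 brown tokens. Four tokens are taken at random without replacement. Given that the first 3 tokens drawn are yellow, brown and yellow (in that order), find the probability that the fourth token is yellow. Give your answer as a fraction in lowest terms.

3/5

After removing 2 yellow, 1 brown, the box has 9 yellow out of 15 remaining.
P(fourth is yellow | given) = 9/15 = 3/5 ≈ 0.6000.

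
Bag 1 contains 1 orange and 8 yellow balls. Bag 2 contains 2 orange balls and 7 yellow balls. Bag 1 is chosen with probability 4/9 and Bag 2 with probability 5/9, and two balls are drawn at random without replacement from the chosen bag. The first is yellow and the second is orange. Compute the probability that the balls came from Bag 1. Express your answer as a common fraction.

P(E | Bag 1) = 1/9; P(E | Bag 2) = 7/36.
P(E) = 4/9·1/9 + 5/9·7/36 = 17/108.
By Bayes' rule, P(Bag 1 | E) = 4/81 / 17/108 = 16/51 ≈ 0.3137.

16/51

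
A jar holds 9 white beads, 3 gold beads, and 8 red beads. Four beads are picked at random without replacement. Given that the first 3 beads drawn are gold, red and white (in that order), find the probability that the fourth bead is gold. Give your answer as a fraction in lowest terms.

After removing 1 white, 1 gold, 1 red, the jar has 2 gold out of 17 remaining.
P(fourth is gold | given) = 2/17 ≈ 0.1176.

2/17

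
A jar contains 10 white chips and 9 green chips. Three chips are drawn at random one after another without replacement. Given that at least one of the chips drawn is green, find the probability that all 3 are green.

P(all 3 green) = C(9,3)/C(19,3) = 28/323; P(at least one green) = 1 − C(10,3)/C(19,3) = 283/323.
Since 'all 3 green' ⊆ 'at least one green', P(all 3 | at least one) = 28/323 / 283/323 = 28/283 ≈ 0.0989.

28/283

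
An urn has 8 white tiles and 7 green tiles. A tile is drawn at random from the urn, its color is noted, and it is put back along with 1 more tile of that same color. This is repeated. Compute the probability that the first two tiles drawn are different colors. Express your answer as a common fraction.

Either green then white, or white then green; after the first draw the total is 16.
P = (7/15)·(8/16) + (8/15)·(7/16) = 7/15 ≈ 0.4667.

7/15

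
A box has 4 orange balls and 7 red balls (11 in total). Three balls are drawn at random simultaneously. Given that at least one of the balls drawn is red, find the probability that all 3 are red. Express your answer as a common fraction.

5/23

P(all 3 red) = C(7,3)/C(11,3) = 7/33; P(at least one red) = 1 − C(4,3)/C(11,3) = 161/165.
Since 'all 3 red' ⊆ 'at least one red', P(all 3 | at least one) = 7/33 / 161/165 = 5/23 ≈ 0.2174.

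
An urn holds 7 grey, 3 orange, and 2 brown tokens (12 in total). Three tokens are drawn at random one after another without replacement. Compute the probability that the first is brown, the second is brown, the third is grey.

Multiply the conditional probability of each draw in order, without replacement, so each draw removes one from its color and from the total.
P = (2/12) · (1/11) · (7/10) = 7/660 ≈ 0.0106.

7/660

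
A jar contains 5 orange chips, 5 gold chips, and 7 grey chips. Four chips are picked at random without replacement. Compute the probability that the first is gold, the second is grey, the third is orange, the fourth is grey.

Multiply the conditional probability of each draw in order, without replacement, so each draw removes one from its color and from the total.
P = (5/17) · (7/16) · (5/15) · (6/14) = 5/272 ≈ 0.0184.

5/272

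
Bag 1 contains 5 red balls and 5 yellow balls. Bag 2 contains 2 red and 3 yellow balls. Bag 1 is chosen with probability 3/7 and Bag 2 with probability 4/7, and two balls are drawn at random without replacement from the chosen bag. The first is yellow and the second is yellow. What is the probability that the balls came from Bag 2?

9/14

P(E | Bag 1) = 2/9; P(E | Bag 2) = 3/10.
P(E) = 3/7·2/9 + 4/7·3/10 = 4/15.
By Bayes' rule, P(Bag 2 | E) = 6/35 / 4/15 = 9/14 ≈ 0.6429.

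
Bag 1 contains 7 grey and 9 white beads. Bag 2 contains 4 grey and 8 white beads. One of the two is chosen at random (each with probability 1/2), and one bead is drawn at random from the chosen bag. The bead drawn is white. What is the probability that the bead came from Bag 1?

27/59

P(white | Bag 1) = 9/16; P(white | Bag 2) = 2/3.
P(white) = 1/2·9/16 + 1/2·2/3 = 59/96.
By Bayes' rule, P(Bag 1 | white) = 9/32 / 59/96 = 27/59 ≈ 0.4576.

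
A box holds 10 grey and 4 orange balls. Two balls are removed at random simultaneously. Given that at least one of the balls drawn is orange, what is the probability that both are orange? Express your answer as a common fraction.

P(both orange) = C(4,2)/C(14,2) = 6/91; P(at least one orange) = 1 − C(10,2)/C(14,2) = 46/91.
Since 'both orange' ⊆ 'at least one orange', P(both | at least one) = 6/91 / 46/91 = 3/23 ≈ 0.1304.

3/23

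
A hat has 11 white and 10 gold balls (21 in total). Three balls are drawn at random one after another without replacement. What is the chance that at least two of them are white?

Sum the hypergeometric tail for j = 2,…,3 white balls.
Favorable = C(11,2)·C(10,1) + C(11,3)·C(10,0) = 715; total = C(21,3) = 1330.
P = 715/1330 = 143/266 ≈ 0.5376.

143/266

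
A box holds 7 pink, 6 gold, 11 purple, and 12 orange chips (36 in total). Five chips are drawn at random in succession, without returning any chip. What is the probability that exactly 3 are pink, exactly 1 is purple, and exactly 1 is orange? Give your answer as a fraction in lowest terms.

Unordered draws without replacement: count favorable combinations over C(36,5).
Favorable = C(7,3) · C(6,0) · C(11,1) · C(12,1) = 4620; total = C(36,5) = 376992.
P = 4620/376992 = 5/408 ≈ 0.0123.

5/408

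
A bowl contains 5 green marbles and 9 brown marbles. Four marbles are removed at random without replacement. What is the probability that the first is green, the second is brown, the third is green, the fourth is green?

Multiply the conditional probability of each draw in order, without replacement, so each draw removes one from its color and from the total.
P = (5/14) · (9/13) · (4/12) · (3/11) = 45/2002 ≈ 0.0225.

45/2002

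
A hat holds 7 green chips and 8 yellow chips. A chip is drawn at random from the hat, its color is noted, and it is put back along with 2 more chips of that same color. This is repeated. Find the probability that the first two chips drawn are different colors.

Either green then yellow, or yellow then green; after the first draw the total is 17.
P = (7/15)·(8/17) + (8/15)·(7/17) = 112/255 ≈ 0.4392.

112/255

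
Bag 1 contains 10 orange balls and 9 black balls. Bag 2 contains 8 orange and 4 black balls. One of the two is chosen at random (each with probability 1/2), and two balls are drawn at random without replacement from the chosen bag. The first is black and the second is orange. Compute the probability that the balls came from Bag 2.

152/317

P(E | Bag 1) = 5/19; P(E | Bag 2) = 8/33.
P(E) = 1/2·5/19 + 1/2·8/33 = 317/1254.
By Bayes' rule, P(Bag 2 | E) = 4/33 / 317/1254 = 152/317 ≈ 0.4795.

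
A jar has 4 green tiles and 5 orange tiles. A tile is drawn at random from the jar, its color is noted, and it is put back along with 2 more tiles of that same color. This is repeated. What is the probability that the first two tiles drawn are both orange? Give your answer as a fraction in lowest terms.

35/99

After a orange draw the jar holds 7 orange out of 11.
P = (5/9)·(7/11) = 35/99 ≈ 0.3535.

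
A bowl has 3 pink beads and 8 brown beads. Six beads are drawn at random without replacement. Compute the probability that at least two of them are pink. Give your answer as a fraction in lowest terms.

19/33

Sum the hypergeometric tail for j = 2,…,3 pink beads.
Favorable = C(3,2)·C(8,4) + C(3,3)·C(8,3) = 266; total = C(11,6) = 462.
P = 266/462 = 19/33 ≈ 0.5758.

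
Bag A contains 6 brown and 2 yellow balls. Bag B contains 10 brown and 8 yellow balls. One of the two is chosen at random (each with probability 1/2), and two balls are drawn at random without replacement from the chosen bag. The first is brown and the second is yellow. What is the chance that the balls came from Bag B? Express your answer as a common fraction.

560/1019

P(E | Bag A) = 3/14; P(E | Bag B) = 40/153.
P(E) = 1/2·3/14 + 1/2·40/153 = 1019/4284.
By Bayes' rule, P(Bag B | E) = 20/153 / 1019/4284 = 560/1019 ≈ 0.5496.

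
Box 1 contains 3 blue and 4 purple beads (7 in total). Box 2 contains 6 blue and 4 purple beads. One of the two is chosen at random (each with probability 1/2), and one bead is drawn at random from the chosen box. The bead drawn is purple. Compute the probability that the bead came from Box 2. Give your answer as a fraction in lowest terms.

7/17

P(purple | Box 1) = 4/7; P(purple | Box 2) = 2/5.
P(purple) = 1/2·4/7 + 1/2·2/5 = 17/35.
By Bayes' rule, P(Box 2 | purple) = 1/5 / 17/35 = 7/17 ≈ 0.4118.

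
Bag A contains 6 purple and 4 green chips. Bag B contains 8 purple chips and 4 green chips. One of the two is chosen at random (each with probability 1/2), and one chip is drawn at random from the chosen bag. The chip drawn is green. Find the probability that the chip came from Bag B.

5/11

P(green | Bag A) = 2/5; P(green | Bag B) = 1/3.
P(green) = 1/2·2/5 + 1/2·1/3 = 11/30.
By Bayes' rule, P(Bag B | green) = 1/6 / 11/30 = 5/11 ≈ 0.4545.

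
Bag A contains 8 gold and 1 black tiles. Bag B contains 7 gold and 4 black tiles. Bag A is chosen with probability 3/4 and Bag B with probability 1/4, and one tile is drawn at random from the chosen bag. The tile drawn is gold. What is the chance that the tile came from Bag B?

P(gold | Bag A) = 8/9; P(gold | Bag B) = 7/11.
P(gold) = 3/4·8/9 + 1/4·7/11 = 109/132.
By Bayes' rule, P(Bag B | gold) = 7/44 / 109/132 = 21/109 ≈ 0.1927.

21/109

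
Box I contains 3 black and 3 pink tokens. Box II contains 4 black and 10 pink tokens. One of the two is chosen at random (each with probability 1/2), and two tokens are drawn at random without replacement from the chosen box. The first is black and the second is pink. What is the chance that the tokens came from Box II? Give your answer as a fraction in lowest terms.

200/473

P(E | Box I) = 3/10; P(E | Box II) = 20/91.
P(E) = 1/2·3/10 + 1/2·20/91 = 473/1820.
By Bayes' rule, P(Box II | E) = 10/91 / 473/1820 = 200/473 ≈ 0.4228.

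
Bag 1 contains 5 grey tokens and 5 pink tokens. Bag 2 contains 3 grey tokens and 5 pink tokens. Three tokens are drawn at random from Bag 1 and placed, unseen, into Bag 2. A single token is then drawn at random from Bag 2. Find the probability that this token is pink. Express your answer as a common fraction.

Condition on how many of the transferred tokens are pink (from Bag 1: 5 pink of 10; then Bag 2 has 11 total).
  0 pink: C(5,0)C(5,3)/C(10,3) = 1/12; then P = 5/11
  1 pink: C(5,1)C(5,2)/C(10,3) = 5/12; then P = 6/11
  2 pink: C(5,2)C(5,1)/C(10,3) = 5/12; then P = 7/11
  3 pink: C(5,3)C(5,0)/C(10,3) = 1/12; then P = 8/11
P(pink from Bag 2) = 13/22 ≈ 0.5909.

13/22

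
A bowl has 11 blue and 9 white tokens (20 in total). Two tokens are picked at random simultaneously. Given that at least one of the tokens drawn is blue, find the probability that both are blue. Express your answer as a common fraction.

5/14

P(both blue) = C(11,2)/C(20,2) = 11/38; P(at least one blue) = 1 − C(9,2)/C(20,2) = 77/95.
Since 'both blue' ⊆ 'at least one blue', P(both | at least one) = 11/38 / 77/95 = 5/14 ≈ 0.3571.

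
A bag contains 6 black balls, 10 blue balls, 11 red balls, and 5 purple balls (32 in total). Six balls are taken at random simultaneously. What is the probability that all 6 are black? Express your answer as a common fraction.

Unordered draws without replacement: count favorable combinations over C(32,6).
Favorable = C(6,6) · C(10,0) · C(11,0) · C(5,0) = 1; total = C(32,6) = 906192.
P = 1/906192 = 1/906192 ≈ 0.0000.

1/906192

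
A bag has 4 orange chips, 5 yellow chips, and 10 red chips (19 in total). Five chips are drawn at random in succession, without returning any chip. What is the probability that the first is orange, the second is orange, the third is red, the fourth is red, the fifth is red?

Multiply the conditional probability of each draw in order, without replacement, so each draw removes one from its color and from the total.
P = (4/19) · (3/18) · (10/17) · (9/16) · (8/15) = 2/323 ≈ 0.0062.

2/323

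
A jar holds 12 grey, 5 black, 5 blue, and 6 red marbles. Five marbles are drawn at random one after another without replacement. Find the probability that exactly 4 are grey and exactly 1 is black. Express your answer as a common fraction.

55/2184

Unordered draws without replacement: count favorable combinations over C(28,5).
Favorable = C(12,4) · C(5,1) · C(5,0) · C(6,0) = 2475; total = C(28,5) = 98280.
P = 2475/98280 = 55/2184 ≈ 0.0252.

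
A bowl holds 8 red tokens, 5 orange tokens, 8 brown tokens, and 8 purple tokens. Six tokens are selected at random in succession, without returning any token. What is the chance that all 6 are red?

Unordered draws without replacement: count favorable combinations over C(29,6).
Favorable = C(8,6) · C(5,0) · C(8,0) · C(8,0) = 28; total = C(29,6) = 475020.
P = 28/475020 = 1/16965 ≈ 0.0001.

1/16965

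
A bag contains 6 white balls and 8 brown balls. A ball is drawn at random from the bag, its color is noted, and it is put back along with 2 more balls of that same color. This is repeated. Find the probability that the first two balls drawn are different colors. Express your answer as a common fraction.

3/7

Either brown then white, or white then brown; after the first draw the total is 16.
P = (8/14)·(6/16) + (6/14)·(8/16) = 3/7 ≈ 0.4286.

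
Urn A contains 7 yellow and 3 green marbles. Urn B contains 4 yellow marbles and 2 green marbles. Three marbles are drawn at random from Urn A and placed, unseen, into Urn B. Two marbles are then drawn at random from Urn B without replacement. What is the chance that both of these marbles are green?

Condition on how many of the transferred marbles are green (from Urn A: 3 green of 10; then Urn B has 9 total).
  0 green: C(3,0)C(7,3)/C(10,3) = 7/24; then P = C(2,2)/C(9,2) = 1/36
  1 green: C(3,1)C(7,2)/C(10,3) = 21/40; then P = C(3,2)/C(9,2) = 1/12
  2 green: C(3,2)C(7,1)/C(10,3) = 7/40; then P = C(4,2)/C(9,2) = 1/6
  3 green: C(3,3)C(7,0)/C(10,3) = 1/120; then P = C(5,2)/C(9,2) = 5/18
P(both green) = 1/12 ≈ 0.0833.

1/12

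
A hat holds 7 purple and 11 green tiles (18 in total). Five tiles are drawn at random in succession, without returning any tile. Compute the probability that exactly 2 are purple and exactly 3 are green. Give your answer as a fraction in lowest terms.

55/136

Unordered draws without replacement: count favorable combinations over C(18,5).
Favorable = C(7,2) · C(11,3) = 3465; total = C(18,5) = 8568.
P = 3465/8568 = 55/136 ≈ 0.4044.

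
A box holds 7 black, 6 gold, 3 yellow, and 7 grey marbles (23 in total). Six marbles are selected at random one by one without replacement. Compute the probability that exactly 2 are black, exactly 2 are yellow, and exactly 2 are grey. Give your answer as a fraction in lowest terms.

63/4807

Unordered draws without replacement: count favorable combinations over C(23,6).
Favorable = C(7,2) · C(6,0) · C(3,2) · C(7,2) = 1323; total = C(23,6) = 100947.
P = 1323/100947 = 63/4807 ≈ 0.0131.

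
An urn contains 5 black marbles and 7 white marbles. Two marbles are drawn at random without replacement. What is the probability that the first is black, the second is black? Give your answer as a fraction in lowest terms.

5/33

Multiply the conditional probability of each draw in order, without replacement, so each draw removes one from its color and from the total.
P = (5/12) · (4/11) = 5/33 ≈ 0.1515.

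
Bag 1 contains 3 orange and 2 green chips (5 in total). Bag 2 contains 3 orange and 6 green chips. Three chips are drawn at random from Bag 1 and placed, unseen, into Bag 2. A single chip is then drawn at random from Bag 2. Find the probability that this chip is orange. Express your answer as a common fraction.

Condition on how many of the transferred chips are orange (from Bag 1: 3 orange of 5; then Bag 2 has 12 total).
  1 orange: C(3,1)C(2,2)/C(5,3) = 3/10; then P = 4/12
  2 orange: C(3,2)C(2,1)/C(5,3) = 3/5; then P = 5/12
  3 orange: C(3,3)C(2,0)/C(5,3) = 1/10; then P = 6/12
P(orange from Bag 2) = 2/5 ≈ 0.4000.

2/5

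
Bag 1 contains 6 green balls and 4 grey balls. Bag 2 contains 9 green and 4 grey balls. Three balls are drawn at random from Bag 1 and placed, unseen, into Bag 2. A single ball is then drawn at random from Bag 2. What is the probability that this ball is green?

27/40

Condition on how many of the transferred balls are green (from Bag 1: 6 green of 10; then Bag 2 has 16 total).
  0 green: C(6,0)C(4,3)/C(10,3) = 1/30; then P = 9/16
  1 green: C(6,1)C(4,2)/C(10,3) = 3/10; then P = 10/16
  2 green: C(6,2)C(4,1)/C(10,3) = 1/2; then P = 11/16
  3 green: C(6,3)C(4,0)/C(10,3) = 1/6; then P = 12/16
P(green from Bag 2) = 27/40 ≈ 0.6750.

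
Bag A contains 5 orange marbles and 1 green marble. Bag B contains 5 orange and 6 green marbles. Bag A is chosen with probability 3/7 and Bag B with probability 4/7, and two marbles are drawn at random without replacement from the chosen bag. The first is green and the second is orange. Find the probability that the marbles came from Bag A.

11/35

P(E | Bag A) = 1/6; P(E | Bag B) = 3/11.
P(E) = 3/7·1/6 + 4/7·3/11 = 5/22.
By Bayes' rule, P(Bag A | E) = 1/14 / 5/22 = 11/35 ≈ 0.3143.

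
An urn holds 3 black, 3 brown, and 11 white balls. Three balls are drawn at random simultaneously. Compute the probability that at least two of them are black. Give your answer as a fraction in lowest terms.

43/680

Sum the hypergeometric tail for j = 2,…,3 black balls.
Favorable = C(3,2)·C(14,1) + C(3,3)·C(14,0) = 43; total = C(17,3) = 680.
P = 43/680 = 43/680 ≈ 0.0632.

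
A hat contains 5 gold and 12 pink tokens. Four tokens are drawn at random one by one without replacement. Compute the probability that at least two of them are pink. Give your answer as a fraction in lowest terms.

Sum the hypergeometric tail for j = 2,…,4 pink tokens.
Favorable = C(12,2)·C(5,2) + C(12,3)·C(5,1) + C(12,4)·C(5,0) = 2255; total = C(17,4) = 2380.
P = 2255/2380 = 451/476 ≈ 0.9475.

451/476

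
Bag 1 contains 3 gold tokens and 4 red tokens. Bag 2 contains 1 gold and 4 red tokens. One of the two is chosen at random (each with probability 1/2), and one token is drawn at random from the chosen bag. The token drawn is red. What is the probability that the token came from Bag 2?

P(red | Bag 1) = 4/7; P(red | Bag 2) = 4/5.
P(red) = 1/2·4/7 + 1/2·4/5 = 24/35.
By Bayes' rule, P(Bag 2 | red) = 2/5 / 24/35 = 7/12 ≈ 0.5833.

7/12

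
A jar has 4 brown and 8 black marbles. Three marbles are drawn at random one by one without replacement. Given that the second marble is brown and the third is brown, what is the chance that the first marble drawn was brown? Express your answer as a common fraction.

P(first=brown and the second marble is brown and the third is brown) = (4/12)·(3/11)·(2/10) = 1/55.
P(E) = Σ over first color = 1/55 + 4/55 = 1/11.
By Bayes, P(first=brown | E) = 1/55 / 1/11 = 1/5 ≈ 0.2000.

1/5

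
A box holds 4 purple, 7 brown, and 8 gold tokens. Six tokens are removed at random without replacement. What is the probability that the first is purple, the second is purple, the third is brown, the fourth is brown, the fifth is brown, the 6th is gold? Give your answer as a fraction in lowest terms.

Multiply the conditional probability of each draw in order, without replacement, so each draw removes one from its color and from the total.
P = (4/19) · (3/18) · (7/17) · (6/16) · (5/15) · (8/14) = 1/969 ≈ 0.0010.

1/969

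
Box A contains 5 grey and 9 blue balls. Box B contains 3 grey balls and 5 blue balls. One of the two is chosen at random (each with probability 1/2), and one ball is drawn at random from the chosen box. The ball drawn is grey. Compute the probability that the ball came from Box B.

21/41

P(grey | Box A) = 5/14; P(grey | Box B) = 3/8.
P(grey) = 1/2·5/14 + 1/2·3/8 = 41/112.
By Bayes' rule, P(Box B | grey) = 3/16 / 41/112 = 21/41 ≈ 0.5122.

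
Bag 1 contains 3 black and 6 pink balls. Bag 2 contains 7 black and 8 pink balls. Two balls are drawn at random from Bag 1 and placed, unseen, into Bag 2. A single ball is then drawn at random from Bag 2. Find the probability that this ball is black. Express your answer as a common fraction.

23/51

Condition on how many of the transferred balls are black (from Bag 1: 3 black of 9; then Bag 2 has 17 total).
  0 black: C(3,0)C(6,2)/C(9,2) = 5/12; then P = 7/17
  1 black: C(3,1)C(6,1)/C(9,2) = 1/2; then P = 8/17
  2 black: C(3,2)C(6,0)/C(9,2) = 1/12; then P = 9/17
P(black from Bag 2) = 23/51 ≈ 0.4510.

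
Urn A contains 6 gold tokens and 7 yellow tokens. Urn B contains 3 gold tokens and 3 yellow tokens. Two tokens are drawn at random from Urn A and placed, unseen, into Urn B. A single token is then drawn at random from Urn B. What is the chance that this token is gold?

51/104

Condition on how many of the transferred tokens are gold (from Urn A: 6 gold of 13; then Urn B has 8 total).
  0 gold: C(6,0)C(7,2)/C(13,2) = 7/26; then P = 3/8
  1 gold: C(6,1)C(7,1)/C(13,2) = 7/13; then P = 4/8
  2 gold: C(6,2)C(7,0)/C(13,2) = 5/26; then P = 5/8
P(gold from Urn B) = 51/104 ≈ 0.4904.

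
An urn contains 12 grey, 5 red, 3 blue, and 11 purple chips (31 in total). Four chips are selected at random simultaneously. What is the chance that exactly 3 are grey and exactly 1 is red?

Unordered draws without replacement: count favorable combinations over C(31,4).
Favorable = C(12,3) · C(5,1) · C(3,0) · C(11,0) = 1100; total = C(31,4) = 31465.
P = 1100/31465 = 220/6293 ≈ 0.0350.

220/6293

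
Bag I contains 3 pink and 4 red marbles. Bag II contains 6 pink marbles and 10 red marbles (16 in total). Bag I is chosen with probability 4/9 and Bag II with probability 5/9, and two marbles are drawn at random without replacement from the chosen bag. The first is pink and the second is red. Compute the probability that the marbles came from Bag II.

35/67

P(E | Bag I) = 2/7; P(E | Bag II) = 1/4.
P(E) = 4/9·2/7 + 5/9·1/4 = 67/252.
By Bayes' rule, P(Bag II | E) = 5/36 / 67/252 = 35/67 ≈ 0.5224.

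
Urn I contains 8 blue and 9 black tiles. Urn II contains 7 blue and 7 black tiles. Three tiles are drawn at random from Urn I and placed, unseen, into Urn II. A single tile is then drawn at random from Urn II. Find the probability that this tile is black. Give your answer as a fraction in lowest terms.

146/289

Condition on how many of the transferred tiles are black (from Urn I: 9 black of 17; then Urn II has 17 total).
  0 black: C(9,0)C(8,3)/C(17,3) = 7/85; then P = 7/17
  1 black: C(9,1)C(8,2)/C(17,3) = 63/170; then P = 8/17
  2 black: C(9,2)C(8,1)/C(17,3) = 36/85; then P = 9/17
  3 black: C(9,3)C(8,0)/C(17,3) = 21/170; then P = 10/17
P(black from Urn II) = 146/289 ≈ 0.5052.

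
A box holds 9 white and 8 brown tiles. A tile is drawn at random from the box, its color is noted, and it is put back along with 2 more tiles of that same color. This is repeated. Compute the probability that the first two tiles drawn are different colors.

144/323

Either brown then white, or white then brown; after the first draw the total is 19.
P = (8/17)·(9/19) + (9/17)·(8/19) = 144/323 ≈ 0.4458.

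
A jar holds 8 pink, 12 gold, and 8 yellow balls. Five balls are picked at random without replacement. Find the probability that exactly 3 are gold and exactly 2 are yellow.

Unordered draws without replacement: count favorable combinations over C(28,5).
Favorable = C(8,0) · C(12,3) · C(8,2) = 6160; total = C(28,5) = 98280.
P = 6160/98280 = 22/351 ≈ 0.0627.

22/351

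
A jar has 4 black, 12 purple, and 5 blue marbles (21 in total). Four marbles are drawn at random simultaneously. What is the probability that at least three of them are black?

Sum the hypergeometric tail for j = 3,…,4 black marbles.
Favorable = C(4,3)·C(17,1) + C(4,4)·C(17,0) = 69; total = C(21,4) = 5985.
P = 69/5985 = 23/1995 ≈ 0.0115.

23/1995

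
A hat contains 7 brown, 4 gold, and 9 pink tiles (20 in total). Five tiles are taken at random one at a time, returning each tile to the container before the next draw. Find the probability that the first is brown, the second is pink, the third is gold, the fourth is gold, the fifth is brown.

441/200000

Multiply the conditional probability of each draw in order, with replacement (the composition resets each draw).
P = (7/20) · (9/20) · (4/20) · (4/20) · (7/20) = 441/200000 ≈ 0.0022.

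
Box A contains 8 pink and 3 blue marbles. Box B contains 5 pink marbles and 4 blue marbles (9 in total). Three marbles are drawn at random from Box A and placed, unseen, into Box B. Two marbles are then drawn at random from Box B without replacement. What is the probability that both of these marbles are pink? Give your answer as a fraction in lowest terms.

617/1815

Condition on how many of the transferred marbles are pink (from Box A: 8 pink of 11; then Box B has 12 total).
  0 pink: C(8,0)C(3,3)/C(11,3) = 1/165; then P = C(5,2)/C(12,2) = 5/33
  1 pink: C(8,1)C(3,2)/C(11,3) = 8/55; then P = C(6,2)/C(12,2) = 5/22
  2 pink: C(8,2)C(3,1)/C(11,3) = 28/55; then P = C(7,2)/C(12,2) = 7/22
  3 pink: C(8,3)C(3,0)/C(11,3) = 56/165; then P = C(8,2)/C(12,2) = 14/33
P(both pink) = 617/1815 ≈ 0.3399.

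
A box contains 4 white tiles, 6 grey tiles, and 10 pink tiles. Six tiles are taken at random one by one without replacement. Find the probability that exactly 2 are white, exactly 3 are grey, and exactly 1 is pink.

Unordered draws without replacement: count favorable combinations over C(20,6).
Favorable = C(4,2) · C(6,3) · C(10,1) = 1200; total = C(20,6) = 38760.
P = 1200/38760 = 10/323 ≈ 0.0310.

10/323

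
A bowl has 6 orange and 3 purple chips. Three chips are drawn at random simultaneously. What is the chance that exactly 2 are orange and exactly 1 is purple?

Unordered draws without replacement: count favorable combinations over C(9,3).
Favorable = C(6,2) · C(3,1) = 45; total = C(9,3) = 84.
P = 45/84 = 15/28 ≈ 0.5357.

15/28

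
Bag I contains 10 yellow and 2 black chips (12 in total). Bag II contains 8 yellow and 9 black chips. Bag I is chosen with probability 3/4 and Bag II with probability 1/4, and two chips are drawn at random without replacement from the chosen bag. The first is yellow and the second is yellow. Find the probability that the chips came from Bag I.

P(E | Bag I) = 15/22; P(E | Bag II) = 7/34.
P(E) = 3/4·15/22 + 1/4·7/34 = 421/748.
By Bayes' rule, P(Bag I | E) = 45/88 / 421/748 = 765/842 ≈ 0.9086.

765/842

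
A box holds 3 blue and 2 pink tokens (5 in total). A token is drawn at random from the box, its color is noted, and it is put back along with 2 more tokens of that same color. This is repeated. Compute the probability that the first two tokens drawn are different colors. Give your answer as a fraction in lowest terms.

12/35

Either blue then pink, or pink then blue; after the first draw the total is 7.
P = (3/5)·(2/7) + (2/5)·(3/7) = 12/35 ≈ 0.3429.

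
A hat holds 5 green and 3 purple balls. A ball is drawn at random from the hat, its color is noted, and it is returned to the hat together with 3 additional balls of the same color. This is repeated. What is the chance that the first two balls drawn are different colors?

15/44

Either purple then green, or green then purple; after the first draw the total is 11.
P = (3/8)·(5/11) + (5/8)·(3/11) = 15/44 ≈ 0.3409.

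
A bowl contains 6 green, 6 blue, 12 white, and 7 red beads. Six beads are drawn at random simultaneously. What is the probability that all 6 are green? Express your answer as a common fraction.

Unordered draws without replacement: count favorable combinations over C(31,6).
Favorable = C(6,6) · C(6,0) · C(12,0) · C(7,0) = 1; total = C(31,6) = 736281.
P = 1/736281 = 1/736281 ≈ 0.0000.

1/736281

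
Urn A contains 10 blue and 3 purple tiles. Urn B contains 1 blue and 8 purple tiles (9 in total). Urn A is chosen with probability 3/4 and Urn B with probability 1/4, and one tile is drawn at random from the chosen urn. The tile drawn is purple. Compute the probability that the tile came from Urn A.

81/185

P(purple | Urn A) = 3/13; P(purple | Urn B) = 8/9.
P(purple) = 3/4·3/13 + 1/4·8/9 = 185/468.
By Bayes' rule, P(Urn A | purple) = 9/52 / 185/468 = 81/185 ≈ 0.4378.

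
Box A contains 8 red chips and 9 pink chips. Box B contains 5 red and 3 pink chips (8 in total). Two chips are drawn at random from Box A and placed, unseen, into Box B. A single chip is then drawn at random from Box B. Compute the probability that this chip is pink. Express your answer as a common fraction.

Condition on how many of the transferred chips are pink (from Box A: 9 pink of 17; then Box B has 10 total).
  0 pink: C(9,0)C(8,2)/C(17,2) = 7/34; then P = 3/10
  1 pink: C(9,1)C(8,1)/C(17,2) = 9/17; then P = 4/10
  2 pink: C(9,2)C(8,0)/C(17,2) = 9/34; then P = 5/10
P(pink from Box B) = 69/170 ≈ 0.4059.

69/170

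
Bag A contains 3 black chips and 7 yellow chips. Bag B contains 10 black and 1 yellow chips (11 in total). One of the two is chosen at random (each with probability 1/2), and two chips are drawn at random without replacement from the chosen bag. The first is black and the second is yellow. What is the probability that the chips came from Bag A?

77/107

P(E | Bag A) = 7/30; P(E | Bag B) = 1/11.
P(E) = 1/2·7/30 + 1/2·1/11 = 107/660.
By Bayes' rule, P(Bag A | E) = 7/60 / 107/660 = 77/107 ≈ 0.7196.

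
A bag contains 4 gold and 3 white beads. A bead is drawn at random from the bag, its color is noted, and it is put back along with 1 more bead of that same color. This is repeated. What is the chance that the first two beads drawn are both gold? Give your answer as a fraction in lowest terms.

5/14

After a gold draw the bag holds 5 gold out of 8.
P = (4/7)·(5/8) = 5/14 ≈ 0.3571.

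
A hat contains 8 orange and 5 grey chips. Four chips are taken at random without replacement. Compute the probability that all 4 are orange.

14/143

Unordered draws without replacement: count favorable combinations over C(13,4).
Favorable = C(8,4) · C(5,0) = 70; total = C(13,4) = 715.
P = 70/715 = 14/143 ≈ 0.0979.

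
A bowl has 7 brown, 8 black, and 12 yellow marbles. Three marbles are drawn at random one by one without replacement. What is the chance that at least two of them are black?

196/975

Sum the hypergeometric tail for j = 2,…,3 black marbles.
Favorable = C(8,2)·C(19,1) + C(8,3)·C(19,0) = 588; total = C(27,3) = 2925.
P = 588/2925 = 196/975 ≈ 0.2010.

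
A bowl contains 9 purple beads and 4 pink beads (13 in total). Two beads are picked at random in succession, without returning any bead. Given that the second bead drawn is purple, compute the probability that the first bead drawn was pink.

1/3

P(first=pink and the second bead drawn is purple) = (4/13)·(9/12) = 3/13.
P(the second bead drawn is purple) = Σ over first color = 6/13 + 3/13 = 9/13.
By Bayes, P(first=pink | the second bead drawn is purple) = 3/13 / 9/13 = 1/3 ≈ 0.3333.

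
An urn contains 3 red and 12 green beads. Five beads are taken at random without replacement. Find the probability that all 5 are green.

Unordered draws without replacement: count favorable combinations over C(15,5).
Favorable = C(3,0) · C(12,5) = 792; total = C(15,5) = 3003.
P = 792/3003 = 24/91 ≈ 0.2637.

24/91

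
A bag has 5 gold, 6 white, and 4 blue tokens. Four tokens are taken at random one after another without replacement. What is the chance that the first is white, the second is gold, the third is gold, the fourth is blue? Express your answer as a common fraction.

4/273

Multiply the conditional probability of each draw in order, without replacement, so each draw removes one from its color and from the total.
P = (6/15) · (5/14) · (4/13) · (4/12) = 4/273 ≈ 0.0147.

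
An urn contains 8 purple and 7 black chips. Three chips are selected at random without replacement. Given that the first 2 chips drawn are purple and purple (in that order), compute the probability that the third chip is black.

7/13

After removing 2 purple, the urn has 7 black out of 13 remaining.
P(third is black | given) = 7/13 ≈ 0.5385.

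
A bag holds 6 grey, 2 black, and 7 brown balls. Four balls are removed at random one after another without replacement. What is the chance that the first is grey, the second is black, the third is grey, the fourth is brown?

Multiply the conditional probability of each draw in order, without replacement, so each draw removes one from its color and from the total.
P = (6/15) · (2/14) · (5/13) · (7/12) = 1/78 ≈ 0.0128.

1/78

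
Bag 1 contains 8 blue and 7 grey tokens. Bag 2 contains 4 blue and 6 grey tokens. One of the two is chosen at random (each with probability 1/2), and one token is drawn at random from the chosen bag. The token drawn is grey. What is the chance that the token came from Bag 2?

P(grey | Bag 1) = 7/15; P(grey | Bag 2) = 3/5.
P(grey) = 1/2·7/15 + 1/2·3/5 = 8/15.
By Bayes' rule, P(Bag 2 | grey) = 3/10 / 8/15 = 9/16 ≈ 0.5625.

9/16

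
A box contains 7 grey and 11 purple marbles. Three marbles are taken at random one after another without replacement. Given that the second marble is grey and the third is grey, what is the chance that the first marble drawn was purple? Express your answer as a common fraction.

P(first=purple and the second marble is grey and the third is grey) = (11/18)·(7/17)·(6/16) = 77/816.
P(E) = Σ over first color = 35/816 + 77/816 = 7/51.
By Bayes, P(first=purple | E) = 77/816 / 7/51 = 11/16 ≈ 0.6875.

11/16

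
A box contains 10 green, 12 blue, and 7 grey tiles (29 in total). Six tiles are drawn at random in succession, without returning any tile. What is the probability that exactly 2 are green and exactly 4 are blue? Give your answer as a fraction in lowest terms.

Unordered draws without replacement: count favorable combinations over C(29,6).
Favorable = C(10,2) · C(12,4) · C(7,0) = 22275; total = C(29,6) = 475020.
P = 22275/475020 = 495/10556 ≈ 0.0469.

495/10556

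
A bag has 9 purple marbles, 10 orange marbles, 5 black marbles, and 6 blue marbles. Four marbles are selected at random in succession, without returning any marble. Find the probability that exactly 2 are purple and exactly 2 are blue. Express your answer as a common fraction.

4/203

Unordered draws without replacement: count favorable combinations over C(30,4).
Favorable = C(9,2) · C(10,0) · C(5,0) · C(6,2) = 540; total = C(30,4) = 27405.
P = 540/27405 = 4/203 ≈ 0.0197.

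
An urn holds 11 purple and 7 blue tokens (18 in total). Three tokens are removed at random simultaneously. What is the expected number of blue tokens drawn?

By linearity of expectation, E[X] = Σ P(draw i is blue); by symmetry each draw (even without replacement) has P(blue) = 7/18.
E[X] = 3 · 7/18 = 7/6 ≈ 1.1667.

7/6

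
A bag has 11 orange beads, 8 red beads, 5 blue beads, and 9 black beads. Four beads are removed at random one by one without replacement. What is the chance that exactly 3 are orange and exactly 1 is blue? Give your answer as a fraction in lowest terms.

5/248

Unordered draws without replacement: count favorable combinations over C(33,4).
Favorable = C(11,3) · C(8,0) · C(5,1) · C(9,0) = 825; total = C(33,4) = 40920.
P = 825/40920 = 5/248 ≈ 0.0202.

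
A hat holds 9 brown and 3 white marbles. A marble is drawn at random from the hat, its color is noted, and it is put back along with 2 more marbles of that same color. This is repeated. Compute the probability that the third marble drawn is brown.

3/4

Sum over the four possibilities for the first two draws (brown/not-brown each), tracking how the brown count and total change by +2 per draw.
P(third is brown) = 3/4 ≈ 0.7500. (In a Pólya urn every draw has the same marginal probability 9/12.)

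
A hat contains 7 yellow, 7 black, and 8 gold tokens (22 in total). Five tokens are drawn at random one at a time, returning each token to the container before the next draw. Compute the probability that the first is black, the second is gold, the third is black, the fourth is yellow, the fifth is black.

Multiply the conditional probability of each draw in order, with replacement (the composition resets each draw).
P = (7/22) · (8/22) · (7/22) · (7/22) · (7/22) = 2401/644204 ≈ 0.0037.

2401/644204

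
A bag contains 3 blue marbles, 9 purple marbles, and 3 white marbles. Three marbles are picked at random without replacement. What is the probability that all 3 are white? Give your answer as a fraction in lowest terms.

Unordered draws without replacement: count favorable combinations over C(15,3).
Favorable = C(3,0) · C(9,0) · C(3,3) = 1; total = C(15,3) = 455.
P = 1/455 = 1/455 ≈ 0.0022.

1/455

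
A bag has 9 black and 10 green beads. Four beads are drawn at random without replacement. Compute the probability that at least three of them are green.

215/646

Sum the hypergeometric tail for j = 3,…,4 green beads.
Favorable = C(10,3)·C(9,1) + C(10,4)·C(9,0) = 1290; total = C(19,4) = 3876.
P = 1290/3876 = 215/646 ≈ 0.3328.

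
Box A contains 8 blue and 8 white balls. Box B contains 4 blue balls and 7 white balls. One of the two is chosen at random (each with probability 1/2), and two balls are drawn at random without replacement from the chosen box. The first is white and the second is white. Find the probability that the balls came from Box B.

18/29

P(E | Box A) = 7/30; P(E | Box B) = 21/55.
P(E) = 1/2·7/30 + 1/2·21/55 = 203/660.
By Bayes' rule, P(Box B | E) = 21/110 / 203/660 = 18/29 ≈ 0.6207.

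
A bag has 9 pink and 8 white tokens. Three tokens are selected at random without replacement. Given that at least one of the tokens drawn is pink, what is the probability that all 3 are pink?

7/52

P(all 3 pink) = C(9,3)/C(17,3) = 21/170; P(at least one pink) = 1 − C(8,3)/C(17,3) = 78/85.
Since 'all 3 pink' ⊆ 'at least one pink', P(all 3 | at least one) = 21/170 / 78/85 = 7/52 ≈ 0.1346.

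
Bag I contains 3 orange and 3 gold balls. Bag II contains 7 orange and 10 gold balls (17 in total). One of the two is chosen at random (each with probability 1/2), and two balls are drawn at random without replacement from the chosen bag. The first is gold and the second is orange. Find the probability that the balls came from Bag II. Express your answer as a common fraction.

175/379

P(E | Bag I) = 3/10; P(E | Bag II) = 35/136.
P(E) = 1/2·3/10 + 1/2·35/136 = 379/1360.
By Bayes' rule, P(Bag II | E) = 35/272 / 379/1360 = 175/379 ≈ 0.4617.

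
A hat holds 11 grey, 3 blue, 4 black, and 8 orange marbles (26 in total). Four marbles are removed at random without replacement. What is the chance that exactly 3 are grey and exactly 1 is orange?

Unordered draws without replacement: count favorable combinations over C(26,4).
Favorable = C(11,3) · C(3,0) · C(4,0) · C(8,1) = 1320; total = C(26,4) = 14950.
P = 1320/14950 = 132/1495 ≈ 0.0883.

132/1495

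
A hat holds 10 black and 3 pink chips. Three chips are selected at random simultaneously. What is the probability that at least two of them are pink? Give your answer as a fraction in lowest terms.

31/286

Sum the hypergeometric tail for j = 2,…,3 pink chips.
Favorable = C(3,2)·C(10,1) + C(3,3)·C(10,0) = 31; total = C(13,3) = 286.
P = 31/286 = 31/286 ≈ 0.1084.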